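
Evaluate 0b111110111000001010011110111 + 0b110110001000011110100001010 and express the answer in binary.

0b1110101000000101001000000001

Add column by column in base 2, right to left:
  1+0 = 1
  1+1 = 0 carry 1
  1+0+1 = 0 carry 1
  0+1+1 = 0 carry 1
  1+0+1 = 0 carry 1
  1+0+1 = 0 carry 1
  1+0+1 = 0 carry 1
  1+0+1 = 0 carry 1
  0+1+1 = 0 carry 1
  0+0+1 = 1
  1+1 = 0 carry 1
  0+1+1 = 0 carry 1
  1+1+1 = 1 carry 1
  0+1+1 = 0 carry 1
  0+0+1 = 1
  0+0 = 0
  0+0 = 0
  0+0 = 0
  1+1 = 0 carry 1
  1+0+1 = 0 carry 1
  1+0+1 = 0 carry 1
  0+0+1 = 1
  1+1 = 0 carry 1
  1+1+1 = 1 carry 1
  1+0+1 = 0 carry 1
  1+1+1 = 1 carry 1
  1+1+1 = 1 carry 1
  final carry 1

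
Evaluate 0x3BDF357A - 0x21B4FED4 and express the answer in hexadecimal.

0x1A2A36A6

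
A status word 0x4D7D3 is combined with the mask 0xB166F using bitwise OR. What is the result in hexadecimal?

0xFD7FF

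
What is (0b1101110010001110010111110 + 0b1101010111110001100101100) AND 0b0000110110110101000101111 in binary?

Add column by column in base 2, right to left:
  0+0 = 0
  1+0 = 1
  1+1 = 0 carry 1
  1+1+1 = 1 carry 1
  1+0+1 = 0 carry 1
  1+1+1 = 1 carry 1
  0+0+1 = 1
  1+0 = 1
  0+1 = 1
  0+1 = 1
  1+0 = 1
  1+0 = 1
  1+0 = 1
  0+1 = 1
  0+1 = 1
  0+1 = 1
  1+1 = 0 carry 1
  0+1+1 = 0 carry 1
  0+0+1 = 1
  1+1 = 0 carry 1
  1+0+1 = 0 carry 1
  1+1+1 = 1 carry 1
  0+0+1 = 1
  1+1 = 0 carry 1
  1+1+1 = 1 carry 1
  final carry 1
Sum = 0b11011001001111111111101010; now AND with 0b0000110110110101000101111:
  11011001001111111111101010
& 00000110110110101000101111
= 00000000000110101000101010

0b110101000101010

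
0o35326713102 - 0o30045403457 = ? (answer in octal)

0o5261307423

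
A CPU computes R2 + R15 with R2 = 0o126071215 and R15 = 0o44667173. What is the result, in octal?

Add column by column in base 8, right to left:
  5+3 = 0 carry 1
  1+7+1 = 1 carry 1
  2+1+1 = 4
  1+7 = 0 carry 1
  7+6+1 = 6 carry 1
  0+6+1 = 7
  6+4 = 2 carry 1
  2+4+1 = 7
  1+0 = 1

0o172760410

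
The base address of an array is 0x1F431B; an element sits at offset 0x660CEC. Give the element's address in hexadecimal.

Add column by column in base 16, right to left:
  B+C = 7 carry 1
  1+E+1 = 0 carry 1
  3+C+1 = 0 carry 1
  4+0+1 = 5
  F+6 = 5 carry 1
  1+6+1 = 8

0x855007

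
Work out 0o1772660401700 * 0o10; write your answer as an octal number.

0o17726604017000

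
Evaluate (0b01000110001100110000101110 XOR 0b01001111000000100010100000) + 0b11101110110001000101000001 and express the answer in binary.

First 0b01000110001100110000101110 XOR 0b01001111000000100010100000 = 0b00001001001100010010001110.
Add column by column in base 2, right to left:
  0+1 = 1
  1+0 = 1
  1+0 = 1
  1+0 = 1
  0+0 = 0
  0+0 = 0
  0+1 = 1
  1+0 = 1
  0+1 = 1
  0+0 = 0
  1+0 = 1
  0+0 = 0
  0+1 = 1
  0+0 = 0
  1+0 = 1
  1+0 = 1
  0+1 = 1
  0+1 = 1
  1+0 = 1
  0+1 = 1
  0+1 = 1
  1+1 = 0 carry 1
  0+0+1 = 1
  0+1 = 1
  0+1 = 1
  0+1 = 1

0b11110111111101010111001111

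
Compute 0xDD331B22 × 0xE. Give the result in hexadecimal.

0xC18CB7BDC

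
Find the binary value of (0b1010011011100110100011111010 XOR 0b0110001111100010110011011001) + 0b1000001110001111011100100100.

0b10100100010010011101101000111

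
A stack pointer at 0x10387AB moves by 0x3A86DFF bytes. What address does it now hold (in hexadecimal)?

0x4ABF5AA

Add column by column in base 16, right to left:
  B+F = A carry 1
  A+F+1 = A carry 1
  7+D+1 = 5 carry 1
  8+6+1 = F
  3+8 = B
  0+A = A
  1+3 = 4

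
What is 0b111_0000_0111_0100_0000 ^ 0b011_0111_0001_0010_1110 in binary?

XOR bit by bit (1 where the bits differ):
  1110000011101000000
^ 0110111000100101110
= 1000111011001101110

0b1000111011001101110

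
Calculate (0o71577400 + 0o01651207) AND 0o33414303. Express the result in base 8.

Add column by column in base 8, right to left:
  0+7 = 7
  0+0 = 0
  4+2 = 6
  7+1 = 0 carry 1
  7+5+1 = 5 carry 1
  5+6+1 = 4 carry 1
  1+1+1 = 3
  7+0 = 7
Sum = 0o73450607; now AND with 0o33414303:
  7&3=3, 3&3=3, 4&4=4, 5&1=1, 0&4=0, 6&3=2, 0&0=0, 7&3=3

0o33410203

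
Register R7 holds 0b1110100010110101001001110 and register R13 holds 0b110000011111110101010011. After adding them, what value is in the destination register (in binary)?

0b10100100110110011110100001

Add column by column in base 2, right to left:
  0+1 = 1
  1+1 = 0 carry 1
  1+0+1 = 0 carry 1
  1+0+1 = 0 carry 1
  0+1+1 = 0 carry 1
  0+0+1 = 1
  1+1 = 0 carry 1
  0+0+1 = 1
  0+1 = 1
  1+0 = 1
  0+1 = 1
  1+1 = 0 carry 1
  0+1+1 = 0 carry 1
  1+1+1 = 1 carry 1
  1+1+1 = 1 carry 1
  0+1+1 = 0 carry 1
  1+1+1 = 1 carry 1
  0+0+1 = 1
  0+0 = 0
  0+0 = 0
  1+0 = 1
  0+0 = 0
  1+1 = 0 carry 1
  1+1+1 = 1 carry 1
  1+0+1 = 0 carry 1
  final carry 1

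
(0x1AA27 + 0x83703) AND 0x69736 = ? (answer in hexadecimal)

0x8122

Add column by column in base 16, right to left:
  7+3 = A
  2+0 = 2
  A+7 = 1 carry 1
  A+3+1 = E
  1+8 = 9
Sum = 0x9E12A; now AND with 0x69736:
  9&6=0, E&9=8, 1&7=1, 2&3=2, A&6=2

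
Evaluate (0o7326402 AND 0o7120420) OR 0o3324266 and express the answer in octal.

0o7324666

0o7326402 AND 0o7120420 = 0o7120400.
Then OR with 0o3324266.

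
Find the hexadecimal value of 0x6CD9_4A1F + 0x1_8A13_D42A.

0x1F6ED1E49

Add column by column in base 16, right to left:
  F+A = 9 carry 1
  1+2+1 = 4
  A+4 = E
  4+D = 1 carry 1
  9+3+1 = D
  D+1 = E
  C+A = 6 carry 1
  6+8+1 = F
  0+1 = 1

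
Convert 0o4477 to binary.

Each octal digit is 3 bits: 4=100 4=100 7=111 7=111.

0b100100111111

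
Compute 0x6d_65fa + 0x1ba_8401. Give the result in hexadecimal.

0x227e9fb

Add column by column in base 16, right to left:
  a+1 = b
  f+0 = f
  5+4 = 9
  6+8 = e
  d+a = 7 carry 1
  6+b+1 = 2 carry 1
  0+1+1 = 2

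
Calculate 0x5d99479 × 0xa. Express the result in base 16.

Multiply each base-16 digit by 10, carrying:
  9×10 = 90 → write a carry 5
  7×10+5 = 75 → write b carry 4
  4×10+4 = 44 → write c carry 2
  9×10+2 = 92 → write c carry 5
  9×10+5 = 95 → write f carry 5
  d×10+5 = 135 → write 7 carry 8
  5×10+8 = 58 → write a carry 3
  remaining carry: 3

0x3a7fccba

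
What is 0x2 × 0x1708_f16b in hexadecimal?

Multiply each base-16 digit by 2, carrying:
  b×2 = 22 → write 6 carry 1
  6×2+1 = 13 → write d
  1×2 = 2 → write 2
  f×2 = 30 → write e carry 1
  8×2+1 = 17 → write 1 carry 1
  0×2+1 = 1 → write 1
  7×2 = 14 → write e
  1×2 = 2 → write 2

0x2e11e2d6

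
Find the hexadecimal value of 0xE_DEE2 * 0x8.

0x76F710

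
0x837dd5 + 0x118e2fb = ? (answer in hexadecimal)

0x19c60d0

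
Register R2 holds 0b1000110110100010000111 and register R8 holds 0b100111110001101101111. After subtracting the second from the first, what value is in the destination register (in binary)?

Subtract column by column in base 2:
  1-1 → 0
  1-1 → 0
  1-1 → 0
  0-1 → 1 (borrow)
  0-0-1 → 1 (borrow)
  0-1-1 → 0 (borrow)
  0-1-1 → 0 (borrow)
  1-0-1 → 0
  0-1 → 1 (borrow)
  0-1-1 → 0 (borrow)
  0-0-1 → 1 (borrow)
  1-0-1 → 0
  0-0 → 0
  1-1 → 0
  1-1 → 0
  0-1 → 1 (borrow)
  1-1-1 → 1 (borrow)
  1-1-1 → 1 (borrow)
  0-0-1 → 1 (borrow)
  0-0-1 → 1 (borrow)
  0-1-1 → 0 (borrow)
  1-0-1 → 0

0b11111000010100011000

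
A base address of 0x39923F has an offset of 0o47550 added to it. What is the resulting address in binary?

0b1110011110000110100111

0x39923F = 0b1110011001001000111111 in binary.
0o47550 = 0b100111101101000 in binary.
Add column by column in base 2, right to left:
  1+0 = 1
  1+0 = 1
  1+0 = 1
  1+1 = 0 carry 1
  1+0+1 = 0 carry 1
  1+1+1 = 1 carry 1
  0+1+1 = 0 carry 1
  0+0+1 = 1
  0+1 = 1
  1+1 = 0 carry 1
  0+1+1 = 0 carry 1
  0+1+1 = 0 carry 1
  1+0+1 = 0 carry 1
  0+0+1 = 1
  0+1 = 1
  1+0 = 1
  1+0 = 1
  0+0 = 0
  0+0 = 0
  1+0 = 1
  1+0 = 1
  1+0 = 1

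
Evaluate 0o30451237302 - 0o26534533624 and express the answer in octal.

0o1714503456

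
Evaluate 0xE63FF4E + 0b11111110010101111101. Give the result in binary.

0xE63FF4E = 0b1110011000111111111101001110 in binary.
Add column by column in base 2, right to left:
  0+1 = 1
  1+0 = 1
  1+1 = 0 carry 1
  1+1+1 = 1 carry 1
  0+1+1 = 0 carry 1
  0+1+1 = 0 carry 1
  1+1+1 = 1 carry 1
  0+0+1 = 1
  1+1 = 0 carry 1
  1+0+1 = 0 carry 1
  1+1+1 = 1 carry 1
  1+0+1 = 0 carry 1
  1+0+1 = 0 carry 1
  1+1+1 = 1 carry 1
  1+1+1 = 1 carry 1
  1+1+1 = 1 carry 1
  1+1+1 = 1 carry 1
  1+1+1 = 1 carry 1
  0+1+1 = 0 carry 1
  0+1+1 = 0 carry 1
  0+0+1 = 1
  1+0 = 1
  1+0 = 1
  0+0 = 0
  0+0 = 0
  1+0 = 1
  1+0 = 1
  1+0 = 1

0b1110011100111110010011001011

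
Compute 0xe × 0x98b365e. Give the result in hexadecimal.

0x859cf924

Multiply each base-16 digit by 14, carrying:
  e×14 = 196 → write 4 carry 12
  5×14+12 = 82 → write 2 carry 5
  6×14+5 = 89 → write 9 carry 5
  3×14+5 = 47 → write f carry 2
  b×14+2 = 156 → write c carry 9
  8×14+9 = 121 → write 9 carry 7
  9×14+7 = 133 → write 5 carry 8
  remaining carry: 8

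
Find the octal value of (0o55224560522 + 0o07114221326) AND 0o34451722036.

0o24041002010

Add column by column in base 8, right to left:
  2+6 = 0 carry 1
  2+2+1 = 5
  5+3 = 0 carry 1
  0+1+1 = 2
  6+2 = 0 carry 1
  5+2+1 = 0 carry 1
  4+4+1 = 1 carry 1
  2+1+1 = 4
  2+1 = 3
  5+7 = 4 carry 1
  5+0+1 = 6
Sum = 0o64341002050; now AND with 0o34451722036:
  6&3=2, 4&4=4, 3&4=0, 4&5=4, 1&1=1, 0&7=0, 0&2=0, 2&2=2, 0&0=0, 5&3=1, 0&6=0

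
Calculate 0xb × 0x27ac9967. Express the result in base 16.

Multiply each base-16 digit by 11, carrying:
  7×11 = 77 → write d carry 4
  6×11+4 = 70 → write 6 carry 4
  9×11+4 = 103 → write 7 carry 6
  9×11+6 = 105 → write 9 carry 6
  c×11+6 = 138 → write a carry 8
  a×11+8 = 118 → write 6 carry 7
  7×11+7 = 84 → write 4 carry 5
  2×11+5 = 27 → write b carry 1
  remaining carry: 1

0x1b46a976d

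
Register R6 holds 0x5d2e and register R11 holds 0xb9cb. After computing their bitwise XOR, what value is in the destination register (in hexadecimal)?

XOR each hex digit independently (no carries):
  5^b=e, d^9=4, 2^c=e, e^b=5

0xe4e5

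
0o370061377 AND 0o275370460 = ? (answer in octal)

0o270060060

AND each oct digit independently (no carries):
  3&2=2, 7&7=7, 0&5=0, 0&3=0, 6&7=6, 1&0=0, 3&4=0, 7&6=6, 7&0=0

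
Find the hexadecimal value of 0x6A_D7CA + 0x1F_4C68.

0x8A2432

Add column by column in base 16, right to left:
  A+8 = 2 carry 1
  C+6+1 = 3 carry 1
  7+C+1 = 4 carry 1
  D+4+1 = 2 carry 1
  A+F+1 = A carry 1
  6+1+1 = 8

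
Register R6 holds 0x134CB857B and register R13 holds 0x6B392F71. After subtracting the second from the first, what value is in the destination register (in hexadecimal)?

0xC992560A

Subtract column by column in base 16:
  B-1 → A
  7-7 → 0
  5-F → 6 (borrow)
  8-2-1 → 5
  B-9 → 2
  C-3 → 9
  4-B → 9 (borrow)
  3-6-1 → C (borrow)
  1-0-1 → 0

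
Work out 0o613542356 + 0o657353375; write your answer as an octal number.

Add column by column in base 8, right to left:
  6+5 = 3 carry 1
  5+7+1 = 5 carry 1
  3+3+1 = 7
  2+3 = 5
  4+5 = 1 carry 1
  5+3+1 = 1 carry 1
  3+7+1 = 3 carry 1
  1+5+1 = 7
  6+6 = 4 carry 1
  final carry 1

0o1473115753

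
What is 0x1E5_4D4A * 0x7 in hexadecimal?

0xD451D06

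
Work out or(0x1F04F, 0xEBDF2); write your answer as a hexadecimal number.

OR each hex digit independently (no carries):
  1|E=F, F|B=F, 0|D=D, 4|F=F, F|2=F

0xFFDFF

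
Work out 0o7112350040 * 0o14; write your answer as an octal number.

Multiply each base-8 digit by 12, carrying:
  0×12 = 0 → write 0
  4×12 = 48 → write 0 carry 6
  0×12+6 = 6 → write 6
  0×12 = 0 → write 0
  5×12 = 60 → write 4 carry 7
  3×12+7 = 43 → write 3 carry 5
  2×12+5 = 29 → write 5 carry 3
  1×12+3 = 15 → write 7 carry 1
  1×12+1 = 13 → write 5 carry 1
  7×12+1 = 85 → write 5 carry 10
  remaining carry: 12

0o125575340600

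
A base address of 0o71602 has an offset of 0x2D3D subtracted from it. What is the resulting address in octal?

0x2D3D = 0o26475 in octal.
Subtract column by column in base 8:
  2-5 → 5 (borrow)
  0-7-1 → 0 (borrow)
  6-4-1 → 1
  1-6 → 3 (borrow)
  7-2-1 → 4

0o43105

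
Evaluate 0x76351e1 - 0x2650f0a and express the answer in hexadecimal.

0x4fe42d7

Subtract column by column in base 16:
  1-a → 7 (borrow)
  e-0-1 → d
  1-f → 2 (borrow)
  5-0-1 → 4
  3-5 → e (borrow)
  6-6-1 → f (borrow)
  7-2-1 → 4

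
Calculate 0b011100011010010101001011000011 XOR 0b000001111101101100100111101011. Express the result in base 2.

0b011101100111111001101100101000

XOR bit by bit (1 where the bits differ):
  011100011010010101001011000011
^ 000001111101101100100111101011
= 011101100111111001101100101000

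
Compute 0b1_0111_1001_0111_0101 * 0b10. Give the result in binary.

0b101111001011101010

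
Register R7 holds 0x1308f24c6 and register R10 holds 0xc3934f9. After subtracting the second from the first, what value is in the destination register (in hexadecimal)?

Subtract column by column in base 16:
  6-9 → d (borrow)
  c-f-1 → c (borrow)
  4-4-1 → f (borrow)
  2-3-1 → e (borrow)
  f-9-1 → 5
  8-3 → 5
  0-c → 4 (borrow)
  3-0-1 → 2
  1-0 → 1

0x12455efcd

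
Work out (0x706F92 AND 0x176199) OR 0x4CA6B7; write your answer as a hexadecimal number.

0x5CE7B7

0x706F92 AND 0x176199 = 0x106190.
Then OR with 0x4CA6B7.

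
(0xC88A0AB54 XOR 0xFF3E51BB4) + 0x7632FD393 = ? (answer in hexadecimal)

First 0xC88A0AB54 XOR 0xFF3E51BB4 = 0x37B45B0E0.
Add column by column in base 16, right to left:
  0+3 = 3
  E+9 = 7 carry 1
  0+3+1 = 4
  B+D = 8 carry 1
  5+F+1 = 5 carry 1
  4+2+1 = 7
  B+3 = E
  7+6 = D
  3+7 = A

0xADE758473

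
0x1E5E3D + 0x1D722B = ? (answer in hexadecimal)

Add column by column in base 16, right to left:
  D+B = 8 carry 1
  3+2+1 = 6
  E+2 = 0 carry 1
  5+7+1 = D
  E+D = B carry 1
  1+1+1 = 3

0x3BD068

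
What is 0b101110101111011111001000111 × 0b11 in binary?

0b10001100001110011101011010101

Multiply each base-2 digit by 3, carrying:
  1×3 = 3 → write 1 carry 1
  1×3+1 = 4 → write 0 carry 2
  1×3+2 = 5 → write 1 carry 2
  0×3+2 = 2 → write 0 carry 1
  0×3+1 = 1 → write 1
  0×3 = 0 → write 0
  1×3 = 3 → write 1 carry 1
  0×3+1 = 1 → write 1
  0×3 = 0 → write 0
  1×3 = 3 → write 1 carry 1
  1×3+1 = 4 → write 0 carry 2
  1×3+2 = 5 → write 1 carry 2
  1×3+2 = 5 → write 1 carry 2
  1×3+2 = 5 → write 1 carry 2
  0×3+2 = 2 → write 0 carry 1
  1×3+1 = 4 → write 0 carry 2
  1×3+2 = 5 → write 1 carry 2
  1×3+2 = 5 → write 1 carry 2
  1×3+2 = 5 → write 1 carry 2
  0×3+2 = 2 → write 0 carry 1
  1×3+1 = 4 → write 0 carry 2
  0×3+2 = 2 → write 0 carry 1
  1×3+1 = 4 → write 0 carry 2
  1×3+2 = 5 → write 1 carry 2
  1×3+2 = 5 → write 1 carry 2
  0×3+2 = 2 → write 0 carry 1
  1×3+1 = 4 → write 0 carry 2
  remaining carry: 10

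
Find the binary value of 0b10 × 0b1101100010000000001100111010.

Multiply each base-2 digit by 2, carrying:
  0×2 = 0 → write 0
  1×2 = 2 → write 0 carry 1
  0×2+1 = 1 → write 1
  1×2 = 2 → write 0 carry 1
  1×2+1 = 3 → write 1 carry 1
  1×2+1 = 3 → write 1 carry 1
  0×2+1 = 1 → write 1
  0×2 = 0 → write 0
  1×2 = 2 → write 0 carry 1
  1×2+1 = 3 → write 1 carry 1
  0×2+1 = 1 → write 1
  0×2 = 0 → write 0
  0×2 = 0 → write 0
  0×2 = 0 → write 0
  0×2 = 0 → write 0
  0×2 = 0 → write 0
  0×2 = 0 → write 0
  0×2 = 0 → write 0
  0×2 = 0 → write 0
  1×2 = 2 → write 0 carry 1
  0×2+1 = 1 → write 1
  0×2 = 0 → write 0
  0×2 = 0 → write 0
  1×2 = 2 → write 0 carry 1
  1×2+1 = 3 → write 1 carry 1
  0×2+1 = 1 → write 1
  1×2 = 2 → write 0 carry 1
  1×2+1 = 3 → write 1 carry 1
  remaining carry: 1

0b11011000100000000011001110100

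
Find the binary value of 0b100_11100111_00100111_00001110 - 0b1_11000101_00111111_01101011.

Subtract column by column in base 2:
  0-1 → 1 (borrow)
  1-1-1 → 1 (borrow)
  1-0-1 → 0
  1-1 → 0
  0-0 → 0
  0-1 → 1 (borrow)
  0-1-1 → 0 (borrow)
  0-0-1 → 1 (borrow)
  1-1-1 → 1 (borrow)
  1-1-1 → 1 (borrow)
  1-1-1 → 1 (borrow)
  0-1-1 → 0 (borrow)
  0-1-1 → 0 (borrow)
  1-1-1 → 1 (borrow)
  0-0-1 → 1 (borrow)
  0-0-1 → 1 (borrow)
  1-1-1 → 1 (borrow)
  1-0-1 → 0
  1-1 → 0
  0-0 → 0
  0-0 → 0
  1-0 → 1
  1-1 → 0
  1-1 → 0
  0-1 → 1 (borrow)
  0-0-1 → 1 (borrow)
  1-0-1 → 0

0b11001000011110011110100011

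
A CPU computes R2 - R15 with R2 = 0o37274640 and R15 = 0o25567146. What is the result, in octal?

0o11505472

Subtract column by column in base 8:
  0-6 → 2 (borrow)
  4-4-1 → 7 (borrow)
  6-1-1 → 4
  4-7 → 5 (borrow)
  7-6-1 → 0
  2-5 → 5 (borrow)
  7-5-1 → 1
  3-2 → 1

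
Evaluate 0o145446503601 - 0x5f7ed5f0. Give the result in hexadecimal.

0o145446503601 = 0x32c9a8781 in hexadecimal.
Subtract column by column in base 16:
  1-0 → 1
  8-f → 9 (borrow)
  7-5-1 → 1
  8-d → b (borrow)
  a-e-1 → b (borrow)
  9-7-1 → 1
  c-f → d (borrow)
  2-5-1 → c (borrow)
  3-0-1 → 2

0x2cd1bb191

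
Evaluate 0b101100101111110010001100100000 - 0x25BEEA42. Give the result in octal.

0o700034336

0b101100101111110010001100100000 = 0o5457621440 in octal.
0x25BEEA42 = 0o4557565102 in octal.
Subtract column by column in base 8:
  0-2 → 6 (borrow)
  4-0-1 → 3
  4-1 → 3
  1-5 → 4 (borrow)
  2-6-1 → 3 (borrow)
  6-5-1 → 0
  7-7 → 0
  5-5 → 0
  4-5 → 7 (borrow)
  5-4-1 → 0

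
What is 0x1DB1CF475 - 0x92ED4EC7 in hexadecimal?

Subtract column by column in base 16:
  5-7 → E (borrow)
  7-C-1 → A (borrow)
  4-E-1 → 5 (borrow)
  F-4-1 → A
  C-D → F (borrow)
  1-E-1 → 2 (borrow)
  B-2-1 → 8
  D-9 → 4
  1-0 → 1

0x1482FA5AE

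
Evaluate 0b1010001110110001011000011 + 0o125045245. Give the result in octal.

0b1010001110110001011000011 = 0o121661303 in octal.
Add column by column in base 8, right to left:
  3+5 = 0 carry 1
  0+4+1 = 5
  3+2 = 5
  1+5 = 6
  6+4 = 2 carry 1
  6+0+1 = 7
  1+5 = 6
  2+2 = 4
  1+1 = 2

0o246726550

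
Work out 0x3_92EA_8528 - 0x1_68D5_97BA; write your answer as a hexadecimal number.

0x22A14ED6E

Subtract column by column in base 16:
  8-A → E (borrow)
  2-B-1 → 6 (borrow)
  5-7-1 → D (borrow)
  8-9-1 → E (borrow)
  A-5-1 → 4
  E-D → 1
  2-8 → A (borrow)
  9-6-1 → 2
  3-1 → 2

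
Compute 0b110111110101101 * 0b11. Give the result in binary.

0b10100111100000111

Multiply each base-2 digit by 3, carrying:
  1×3 = 3 → write 1 carry 1
  0×3+1 = 1 → write 1
  1×3 = 3 → write 1 carry 1
  1×3+1 = 4 → write 0 carry 2
  0×3+2 = 2 → write 0 carry 1
  1×3+1 = 4 → write 0 carry 2
  0×3+2 = 2 → write 0 carry 1
  1×3+1 = 4 → write 0 carry 2
  1×3+2 = 5 → write 1 carry 2
  1×3+2 = 5 → write 1 carry 2
  1×3+2 = 5 → write 1 carry 2
  1×3+2 = 5 → write 1 carry 2
  0×3+2 = 2 → write 0 carry 1
  1×3+1 = 4 → write 0 carry 2
  1×3+2 = 5 → write 1 carry 2
  remaining carry: 10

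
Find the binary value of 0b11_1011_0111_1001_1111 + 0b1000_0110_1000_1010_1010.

0b11000010000001001001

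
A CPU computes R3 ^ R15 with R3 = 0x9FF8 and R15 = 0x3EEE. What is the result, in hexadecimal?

0xA116

XOR each hex digit independently (no carries):
  9^3=A, F^E=1, F^E=1, 8^E=6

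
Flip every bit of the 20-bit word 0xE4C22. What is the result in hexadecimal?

0x1B3DD

Each hex digit d becomes F−d:
  E→1, 4→B, C→3, 2→D, 2→D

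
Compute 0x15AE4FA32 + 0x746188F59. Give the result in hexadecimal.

0x8A0FD898B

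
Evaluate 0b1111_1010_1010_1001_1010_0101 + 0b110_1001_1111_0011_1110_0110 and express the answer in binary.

0b1011001001001110110001011

Add column by column in base 2, right to left:
  1+0 = 1
  0+1 = 1
  1+1 = 0 carry 1
  0+0+1 = 1
  0+0 = 0
  1+1 = 0 carry 1
  0+1+1 = 0 carry 1
  1+1+1 = 1 carry 1
  1+1+1 = 1 carry 1
  0+1+1 = 0 carry 1
  0+0+1 = 1
  1+0 = 1
  0+1 = 1
  1+1 = 0 carry 1
  0+1+1 = 0 carry 1
  1+1+1 = 1 carry 1
  0+1+1 = 0 carry 1
  1+0+1 = 0 carry 1
  0+0+1 = 1
  1+1 = 0 carry 1
  1+0+1 = 0 carry 1
  1+1+1 = 1 carry 1
  1+1+1 = 1 carry 1
  1+0+1 = 0 carry 1
  final carry 1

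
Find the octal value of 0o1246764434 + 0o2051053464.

0o3320040120

Add column by column in base 8, right to left:
  4+4 = 0 carry 1
  3+6+1 = 2 carry 1
  4+4+1 = 1 carry 1
  4+3+1 = 0 carry 1
  6+5+1 = 4 carry 1
  7+0+1 = 0 carry 1
  6+1+1 = 0 carry 1
  4+5+1 = 2 carry 1
  2+0+1 = 3
  1+2 = 3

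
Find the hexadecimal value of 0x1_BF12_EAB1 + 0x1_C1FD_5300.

Add column by column in base 16, right to left:
  1+0 = 1
  B+0 = B
  A+3 = D
  E+5 = 3 carry 1
  2+D+1 = 0 carry 1
  1+F+1 = 1 carry 1
  F+1+1 = 1 carry 1
  B+C+1 = 8 carry 1
  1+1+1 = 3

0x381103DB1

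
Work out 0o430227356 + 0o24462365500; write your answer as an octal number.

0o25112615056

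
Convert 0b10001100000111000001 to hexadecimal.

Group the bits into nibbles: 1000 1100 0001 1100 0001 → 8C1C1.

0x8C1C1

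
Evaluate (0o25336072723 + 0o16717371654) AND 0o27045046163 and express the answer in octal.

Add column by column in base 8, right to left:
  3+4 = 7
  2+5 = 7
  7+6 = 5 carry 1
  2+1+1 = 4
  7+7 = 6 carry 1
  0+3+1 = 4
  6+7 = 5 carry 1
  3+1+1 = 5
  3+7 = 2 carry 1
  5+6+1 = 4 carry 1
  2+1+1 = 4
Sum = 0o44255464577; now AND with 0o27045046163:
  4&2=0, 4&7=4, 2&0=0, 5&4=4, 5&5=5, 4&0=0, 6&4=4, 4&6=4, 5&1=1, 7&6=6, 7&3=3

0o4045044163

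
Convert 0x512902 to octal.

Expand each hex digit to 4 bits: 5=0101 1=0001 2=0010 9=1001 0=0000 2=0010.
Group the bits in threes: 010 100 010 010 100 100 000 010 → 24224402.

0o24224402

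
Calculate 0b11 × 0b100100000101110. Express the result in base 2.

Multiply each base-2 digit by 3, carrying:
  0×3 = 0 → write 0
  1×3 = 3 → write 1 carry 1
  1×3+1 = 4 → write 0 carry 2
  1×3+2 = 5 → write 1 carry 2
  0×3+2 = 2 → write 0 carry 1
  1×3+1 = 4 → write 0 carry 2
  0×3+2 = 2 → write 0 carry 1
  0×3+1 = 1 → write 1
  0×3 = 0 → write 0
  0×3 = 0 → write 0
  0×3 = 0 → write 0
  1×3 = 3 → write 1 carry 1
  0×3+1 = 1 → write 1
  0×3 = 0 → write 0
  1×3 = 3 → write 1 carry 1
  remaining carry: 1

0b1101100010001010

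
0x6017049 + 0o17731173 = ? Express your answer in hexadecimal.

0o17731173 = 0x3FB27B in hexadecimal.
Add column by column in base 16, right to left:
  9+B = 4 carry 1
  4+7+1 = C
  0+2 = 2
  7+B = 2 carry 1
  1+F+1 = 1 carry 1
  0+3+1 = 4
  6+0 = 6

0x64122C4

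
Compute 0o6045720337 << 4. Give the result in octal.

4 bits is not a whole number of base-8 digits; in binary: 110000100101111010000011011111 << 4 = 1100001001011110100000110111110000.

0o141136406760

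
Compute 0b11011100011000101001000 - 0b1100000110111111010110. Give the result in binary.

Subtract column by column in base 2:
  0-0 → 0
  0-1 → 1 (borrow)
  0-1-1 → 0 (borrow)
  1-0-1 → 0
  0-1 → 1 (borrow)
  0-0-1 → 1 (borrow)
  1-1-1 → 1 (borrow)
  0-1-1 → 0 (borrow)
  1-1-1 → 1 (borrow)
  0-1-1 → 0 (borrow)
  0-1-1 → 0 (borrow)
  0-1-1 → 0 (borrow)
  1-0-1 → 0
  1-1 → 0
  0-1 → 1 (borrow)
  0-0-1 → 1 (borrow)
  0-0-1 → 1 (borrow)
  1-0-1 → 0
  1-0 → 1
  1-0 → 1
  0-1 → 1 (borrow)
  1-1-1 → 1 (borrow)
  1-0-1 → 0

0b1111011100000101110010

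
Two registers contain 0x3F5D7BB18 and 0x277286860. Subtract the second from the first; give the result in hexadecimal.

Subtract column by column in base 16:
  8-0 → 8
  1-6 → B (borrow)
  B-8-1 → 2
  B-6 → 5
  7-8 → F (borrow)
  D-2-1 → A
  5-7 → E (borrow)
  F-7-1 → 7
  3-2 → 1

0x17EAF52B8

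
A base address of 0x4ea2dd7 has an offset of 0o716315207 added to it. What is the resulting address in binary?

0x4ea2dd7 = 0b100111010100010110111010111 in binary.
0o716315207 = 0b111001110011001101010000111 in binary.
Add column by column in base 2, right to left:
  1+1 = 0 carry 1
  1+1+1 = 1 carry 1
  1+1+1 = 1 carry 1
  0+0+1 = 1
  1+0 = 1
  0+0 = 0
  1+0 = 1
  1+1 = 0 carry 1
  1+0+1 = 0 carry 1
  0+1+1 = 0 carry 1
  1+0+1 = 0 carry 1
  1+1+1 = 1 carry 1
  0+1+1 = 0 carry 1
  1+0+1 = 0 carry 1
  0+0+1 = 1
  0+1 = 1
  0+1 = 1
  1+0 = 1
  0+0 = 0
  1+1 = 0 carry 1
  0+1+1 = 0 carry 1
  1+1+1 = 1 carry 1
  1+0+1 = 0 carry 1
  1+0+1 = 0 carry 1
  0+1+1 = 0 carry 1
  0+1+1 = 0 carry 1
  1+1+1 = 1 carry 1
  final carry 1

0b1100001000111100100001011110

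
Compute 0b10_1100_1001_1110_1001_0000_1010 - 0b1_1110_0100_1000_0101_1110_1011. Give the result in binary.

0b111001010110001100011111

Subtract column by column in base 2:
  0-1 → 1 (borrow)
  1-1-1 → 1 (borrow)
  0-0-1 → 1 (borrow)
  1-1-1 → 1 (borrow)
  0-0-1 → 1 (borrow)
  0-1-1 → 0 (borrow)
  0-1-1 → 0 (borrow)
  0-1-1 → 0 (borrow)
  1-1-1 → 1 (borrow)
  0-0-1 → 1 (borrow)
  0-1-1 → 0 (borrow)
  1-0-1 → 0
  0-0 → 0
  1-0 → 1
  1-0 → 1
  1-1 → 0
  1-0 → 1
  0-0 → 0
  0-1 → 1 (borrow)
  1-0-1 → 0
  0-0 → 0
  0-1 → 1 (borrow)
  1-1-1 → 1 (borrow)
  1-1-1 → 1 (borrow)
  0-1-1 → 0 (borrow)
  1-0-1 → 0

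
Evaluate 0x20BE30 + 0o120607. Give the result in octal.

0o10257667

0x20BE30 = 0o10137060 in octal.
Add column by column in base 8, right to left:
  0+7 = 7
  6+0 = 6
  0+6 = 6
  7+0 = 7
  3+2 = 5
  1+1 = 2
  0+0 = 0
  1+0 = 1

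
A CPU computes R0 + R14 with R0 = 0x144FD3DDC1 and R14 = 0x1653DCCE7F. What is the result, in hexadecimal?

0x2AA3B0AC40

Add column by column in base 16, right to left:
  1+F = 0 carry 1
  C+7+1 = 4 carry 1
  D+E+1 = C carry 1
  D+C+1 = A carry 1
  3+C+1 = 0 carry 1
  D+D+1 = B carry 1
  F+3+1 = 3 carry 1
  4+5+1 = A
  4+6 = A
  1+1 = 2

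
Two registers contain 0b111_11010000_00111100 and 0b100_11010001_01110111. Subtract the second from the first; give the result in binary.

0b101111111011000101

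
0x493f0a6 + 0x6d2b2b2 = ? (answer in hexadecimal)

0xb66a358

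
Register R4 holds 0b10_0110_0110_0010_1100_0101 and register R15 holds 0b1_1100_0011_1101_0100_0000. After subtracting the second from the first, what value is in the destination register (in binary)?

Subtract column by column in base 2:
  1-0 → 1
  0-0 → 0
  1-0 → 1
  0-0 → 0
  0-0 → 0
  0-0 → 0
  1-1 → 0
  1-0 → 1
  0-1 → 1 (borrow)
  1-0-1 → 0
  0-1 → 1 (borrow)
  0-1-1 → 0 (borrow)
  0-1-1 → 0 (borrow)
  1-1-1 → 1 (borrow)
  1-0-1 → 0
  0-0 → 0
  0-0 → 0
  1-0 → 1
  1-1 → 0
  0-1 → 1 (borrow)
  0-1-1 → 0 (borrow)
  1-0-1 → 0

0b10100010010110000101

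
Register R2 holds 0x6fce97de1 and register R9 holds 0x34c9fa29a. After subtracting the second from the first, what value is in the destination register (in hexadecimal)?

Subtract column by column in base 16:
  1-a → 7 (borrow)
  e-9-1 → 4
  d-2 → b
  7-a → d (borrow)
  9-f-1 → 9 (borrow)
  e-9-1 → 4
  c-c → 0
  f-4 → b
  6-3 → 3

0x3b049db47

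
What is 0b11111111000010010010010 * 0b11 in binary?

0b1011111101000110110110110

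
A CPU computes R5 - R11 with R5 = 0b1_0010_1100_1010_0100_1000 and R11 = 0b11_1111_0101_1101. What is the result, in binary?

0b100101000101011101011

Subtract column by column in base 2:
  0-1 → 1 (borrow)
  0-0-1 → 1 (borrow)
  0-1-1 → 0 (borrow)
  1-1-1 → 1 (borrow)
  0-1-1 → 0 (borrow)
  0-0-1 → 1 (borrow)
  1-1-1 → 1 (borrow)
  0-0-1 → 1 (borrow)
  0-1-1 → 0 (borrow)
  1-1-1 → 1 (borrow)
  0-1-1 → 0 (borrow)
  1-1-1 → 1 (borrow)
  0-1-1 → 0 (borrow)
  0-1-1 → 0 (borrow)
  1-0-1 → 0
  1-0 → 1
  0-0 → 0
  1-0 → 1
  0-0 → 0
  0-0 → 0
  1-0 → 1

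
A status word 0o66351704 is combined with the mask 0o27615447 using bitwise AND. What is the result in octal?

AND each oct digit independently (no carries):
  6&2=2, 6&7=6, 3&6=2, 5&1=1, 1&5=1, 7&4=4, 0&4=0, 4&7=4

0o26211404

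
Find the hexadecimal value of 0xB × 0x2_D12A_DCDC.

Multiply each base-16 digit by 11, carrying:
  C×11 = 132 → write 4 carry 8
  D×11+8 = 151 → write 7 carry 9
  C×11+9 = 141 → write D carry 8
  D×11+8 = 151 → write 7 carry 9
  A×11+9 = 119 → write 7 carry 7
  2×11+7 = 29 → write D carry 1
  1×11+1 = 12 → write C
  D×11 = 143 → write F carry 8
  2×11+8 = 30 → write E carry 1
  remaining carry: 1

0x1EFCD77D74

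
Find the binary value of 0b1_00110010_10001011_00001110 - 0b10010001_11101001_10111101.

Subtract column by column in base 2:
  0-1 → 1 (borrow)
  1-0-1 → 0
  1-1 → 0
  1-1 → 0
  0-1 → 1 (borrow)
  0-1-1 → 0 (borrow)
  0-0-1 → 1 (borrow)
  0-1-1 → 0 (borrow)
  1-1-1 → 1 (borrow)
  1-0-1 → 0
  0-0 → 0
  1-1 → 0
  0-0 → 0
  0-1 → 1 (borrow)
  0-1-1 → 0 (borrow)
  1-1-1 → 1 (borrow)
  0-1-1 → 0 (borrow)
  1-0-1 → 0
  0-0 → 0
  0-0 → 0
  1-1 → 0
  1-0 → 1
  0-0 → 0
  0-1 → 1 (borrow)
  1-0-1 → 0

0b101000001010000101010001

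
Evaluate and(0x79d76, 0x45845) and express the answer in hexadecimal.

0x41844

AND each hex digit independently (no carries):
  7&4=4, 9&5=1, d&8=8, 7&4=4, 6&5=4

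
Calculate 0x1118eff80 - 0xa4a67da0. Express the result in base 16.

0x6ce881e0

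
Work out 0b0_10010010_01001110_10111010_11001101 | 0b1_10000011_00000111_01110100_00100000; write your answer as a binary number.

0b110010011010011111111111011101101

OR bit by bit (1 where either bit is 1):
  010010010010011101011101011001101
| 110000011000001110111010000100000
= 110010011010011111111111011101101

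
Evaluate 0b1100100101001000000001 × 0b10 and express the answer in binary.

Multiply each base-2 digit by 2, carrying:
  1×2 = 2 → write 0 carry 1
  0×2+1 = 1 → write 1
  0×2 = 0 → write 0
  0×2 = 0 → write 0
  0×2 = 0 → write 0
  0×2 = 0 → write 0
  0×2 = 0 → write 0
  0×2 = 0 → write 0
  0×2 = 0 → write 0
  1×2 = 2 → write 0 carry 1
  0×2+1 = 1 → write 1
  0×2 = 0 → write 0
  1×2 = 2 → write 0 carry 1
  0×2+1 = 1 → write 1
  1×2 = 2 → write 0 carry 1
  0×2+1 = 1 → write 1
  0×2 = 0 → write 0
  1×2 = 2 → write 0 carry 1
  0×2+1 = 1 → write 1
  0×2 = 0 → write 0
  1×2 = 2 → write 0 carry 1
  1×2+1 = 3 → write 1 carry 1
  remaining carry: 1

0b11001001010010000000010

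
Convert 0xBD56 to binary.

0b1011110101010110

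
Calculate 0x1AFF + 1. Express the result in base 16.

0x1B00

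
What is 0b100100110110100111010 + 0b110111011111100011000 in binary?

Add column by column in base 2, right to left:
  0+0 = 0
  1+0 = 1
  0+0 = 0
  1+1 = 0 carry 1
  1+1+1 = 1 carry 1
  1+0+1 = 0 carry 1
  0+0+1 = 1
  0+0 = 0
  1+1 = 0 carry 1
  0+1+1 = 0 carry 1
  1+1+1 = 1 carry 1
  1+1+1 = 1 carry 1
  0+1+1 = 0 carry 1
  1+1+1 = 1 carry 1
  1+0+1 = 0 carry 1
  0+1+1 = 0 carry 1
  0+1+1 = 0 carry 1
  1+1+1 = 1 carry 1
  0+0+1 = 1
  0+1 = 1
  1+1 = 0 carry 1
  final carry 1

0b1011100010110001010010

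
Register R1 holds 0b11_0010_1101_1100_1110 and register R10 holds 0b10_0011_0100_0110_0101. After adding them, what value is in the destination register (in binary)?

0b1010110001000110011

Add column by column in base 2, right to left:
  0+1 = 1
  1+0 = 1
  1+1 = 0 carry 1
  1+0+1 = 0 carry 1
  0+0+1 = 1
  0+1 = 1
  1+1 = 0 carry 1
  1+0+1 = 0 carry 1
  1+0+1 = 0 carry 1
  0+0+1 = 1
  1+1 = 0 carry 1
  1+0+1 = 0 carry 1
  0+1+1 = 0 carry 1
  1+1+1 = 1 carry 1
  0+0+1 = 1
  0+0 = 0
  1+0 = 1
  1+1 = 0 carry 1
  final carry 1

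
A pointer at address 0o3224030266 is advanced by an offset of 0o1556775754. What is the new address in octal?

Add column by column in base 8, right to left:
  6+4 = 2 carry 1
  6+5+1 = 4 carry 1
  2+7+1 = 2 carry 1
  0+5+1 = 6
  3+7 = 2 carry 1
  0+7+1 = 0 carry 1
  4+6+1 = 3 carry 1
  2+5+1 = 0 carry 1
  2+5+1 = 0 carry 1
  3+1+1 = 5

0o5003026242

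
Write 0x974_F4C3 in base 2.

0b1001011101001111010011000011

Expand each hex digit to 4 bits: 9=1001 7=0111 4=0100 F=1111 4=0100 C=1100 3=0011.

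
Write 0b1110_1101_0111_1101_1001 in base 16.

0xED7D9

Group the bits into nibbles: 1110 1101 0111 1101 1001 → ED7D9.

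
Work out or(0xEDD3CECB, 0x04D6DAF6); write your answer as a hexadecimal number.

OR each hex digit independently (no carries):
  E|0=E, D|4=D, D|D=D, 3|6=7, C|D=D, E|A=E, C|F=F, B|6=F

0xEDD7DEFF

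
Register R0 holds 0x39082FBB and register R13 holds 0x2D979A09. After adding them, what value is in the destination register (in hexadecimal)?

0x669FC9C4

Add column by column in base 16, right to left:
  B+9 = 4 carry 1
  B+0+1 = C
  F+A = 9 carry 1
  2+9+1 = C
  8+7 = F
  0+9 = 9
  9+D = 6 carry 1
  3+2+1 = 6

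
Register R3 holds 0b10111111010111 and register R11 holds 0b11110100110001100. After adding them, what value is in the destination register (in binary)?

0b100001100101100011

Add column by column in base 2, right to left:
  1+0 = 1
  1+0 = 1
  1+1 = 0 carry 1
  0+1+1 = 0 carry 1
  1+0+1 = 0 carry 1
  0+0+1 = 1
  1+0 = 1
  1+1 = 0 carry 1
  1+1+1 = 1 carry 1
  1+0+1 = 0 carry 1
  1+0+1 = 0 carry 1
  1+1+1 = 1 carry 1
  0+0+1 = 1
  1+1 = 0 carry 1
  0+1+1 = 0 carry 1
  0+1+1 = 0 carry 1
  0+1+1 = 0 carry 1
  final carry 1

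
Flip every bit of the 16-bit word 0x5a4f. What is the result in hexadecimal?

0xa5b0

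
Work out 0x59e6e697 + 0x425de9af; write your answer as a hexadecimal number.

Add column by column in base 16, right to left:
  7+f = 6 carry 1
  9+a+1 = 4 carry 1
  6+9+1 = 0 carry 1
  e+e+1 = d carry 1
  6+d+1 = 4 carry 1
  e+5+1 = 4 carry 1
  9+2+1 = c
  5+4 = 9

0x9c44d046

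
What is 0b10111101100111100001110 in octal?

0o27547416

Group the bits in threes: 010 111 101 100 111 100 001 110 → 27547416.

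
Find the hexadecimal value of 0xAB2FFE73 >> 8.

0xAB2FFE

Shifting right by 8 bits = 2 hex digits: drop the last 2.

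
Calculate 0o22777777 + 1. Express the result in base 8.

The trailing 6 digits are 7 (max in base 8), so adding 1 cascades: they roll to 0 and the next digit up increments.

0o23000000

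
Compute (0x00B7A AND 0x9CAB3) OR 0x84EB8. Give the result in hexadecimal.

0x84EBA

0x00B7A AND 0x9CAB3 = 0x00A32.
Then OR with 0x84EB8.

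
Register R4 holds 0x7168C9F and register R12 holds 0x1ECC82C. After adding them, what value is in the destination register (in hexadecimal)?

0x90354CB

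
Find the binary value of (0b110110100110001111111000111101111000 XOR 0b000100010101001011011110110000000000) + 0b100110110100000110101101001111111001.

0b1011001100111001011010011011101110001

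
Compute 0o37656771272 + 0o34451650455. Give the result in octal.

0o74330641747

Add column by column in base 8, right to left:
  2+5 = 7
  7+5 = 4 carry 1
  2+4+1 = 7
  1+0 = 1
  7+5 = 4 carry 1
  7+6+1 = 6 carry 1
  6+1+1 = 0 carry 1
  5+5+1 = 3 carry 1
  6+4+1 = 3 carry 1
  7+4+1 = 4 carry 1
  3+3+1 = 7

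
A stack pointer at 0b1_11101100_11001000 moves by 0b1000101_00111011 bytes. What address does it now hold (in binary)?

Add column by column in base 2, right to left:
  0+1 = 1
  0+1 = 1
  0+0 = 0
  1+1 = 0 carry 1
  0+1+1 = 0 carry 1
  0+1+1 = 0 carry 1
  1+0+1 = 0 carry 1
  1+0+1 = 0 carry 1
  0+1+1 = 0 carry 1
  0+0+1 = 1
  1+1 = 0 carry 1
  1+0+1 = 0 carry 1
  0+0+1 = 1
  1+0 = 1
  1+1 = 0 carry 1
  1+0+1 = 0 carry 1
  1+0+1 = 0 carry 1
  final carry 1

0b100011001000000011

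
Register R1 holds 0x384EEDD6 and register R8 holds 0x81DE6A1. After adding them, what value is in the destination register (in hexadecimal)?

0x406CD477

Add column by column in base 16, right to left:
  6+1 = 7
  D+A = 7 carry 1
  D+6+1 = 4 carry 1
  E+E+1 = D carry 1
  E+D+1 = C carry 1
  4+1+1 = 6
  8+8 = 0 carry 1
  3+0+1 = 4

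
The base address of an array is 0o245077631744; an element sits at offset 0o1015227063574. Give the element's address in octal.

Add column by column in base 8, right to left:
  4+4 = 0 carry 1
  4+7+1 = 4 carry 1
  7+5+1 = 5 carry 1
  1+3+1 = 5
  3+6 = 1 carry 1
  6+0+1 = 7
  7+7 = 6 carry 1
  7+2+1 = 2 carry 1
  0+2+1 = 3
  5+5 = 2 carry 1
  4+1+1 = 6
  2+0 = 2
  0+1 = 1

0o1262326715540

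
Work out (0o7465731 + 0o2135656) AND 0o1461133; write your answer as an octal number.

Add column by column in base 8, right to left:
  1+6 = 7
  3+5 = 0 carry 1
  7+6+1 = 6 carry 1
  5+5+1 = 3 carry 1
  6+3+1 = 2 carry 1
  4+1+1 = 6
  7+2 = 1 carry 1
  final carry 1
Sum = 0o11623607; now AND with 0o1461133:
  1&0=0, 1&1=1, 6&4=4, 2&6=2, 3&1=1, 6&1=0, 0&3=0, 7&3=3

0o1421003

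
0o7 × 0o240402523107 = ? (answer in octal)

0o2143422505761

Multiply each base-8 digit by 7, carrying:
  7×7 = 49 → write 1 carry 6
  0×7+6 = 6 → write 6
  1×7 = 7 → write 7
  3×7 = 21 → write 5 carry 2
  2×7+2 = 16 → write 0 carry 2
  5×7+2 = 37 → write 5 carry 4
  2×7+4 = 18 → write 2 carry 2
  0×7+2 = 2 → write 2
  4×7 = 28 → write 4 carry 3
  0×7+3 = 3 → write 3
  4×7 = 28 → write 4 carry 3
  2×7+3 = 17 → write 1 carry 2
  remaining carry: 2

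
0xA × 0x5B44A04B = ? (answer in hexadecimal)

0x390AE42EE

Multiply each base-16 digit by 10, carrying:
  B×10 = 110 → write E carry 6
  4×10+6 = 46 → write E carry 2
  0×10+2 = 2 → write 2
  A×10 = 100 → write 4 carry 6
  4×10+6 = 46 → write E carry 2
  4×10+2 = 42 → write A carry 2
  B×10+2 = 112 → write 0 carry 7
  5×10+7 = 57 → write 9 carry 3
  remaining carry: 3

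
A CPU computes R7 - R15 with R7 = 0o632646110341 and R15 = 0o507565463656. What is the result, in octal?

Subtract column by column in base 8:
  1-6 → 3 (borrow)
  4-5-1 → 6 (borrow)
  3-6-1 → 4 (borrow)
  0-3-1 → 4 (borrow)
  1-6-1 → 2 (borrow)
  1-4-1 → 4 (borrow)
  6-5-1 → 0
  4-6 → 6 (borrow)
  6-5-1 → 0
  2-7 → 3 (borrow)
  3-0-1 → 2
  6-5 → 1

0o123060424463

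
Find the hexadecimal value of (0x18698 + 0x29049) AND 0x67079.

Add column by column in base 16, right to left:
  8+9 = 1 carry 1
  9+4+1 = E
  6+0 = 6
  8+9 = 1 carry 1
  1+2+1 = 4
Sum = 0x416E1; now AND with 0x67079:
  4&6=4, 1&7=1, 6&0=0, E&7=6, 1&9=1

0x41061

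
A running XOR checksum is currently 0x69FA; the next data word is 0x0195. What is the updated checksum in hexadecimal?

0x686F

XOR each hex digit independently (no carries):
  6^0=6, 9^1=8, F^9=6, A^5=F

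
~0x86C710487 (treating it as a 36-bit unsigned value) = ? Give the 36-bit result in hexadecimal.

Each hex digit d becomes F−d:
  8→7, 6→9, C→3, 7→8, 1→E, 0→F, 4→B, 8→7, 7→8

0x7938EFB78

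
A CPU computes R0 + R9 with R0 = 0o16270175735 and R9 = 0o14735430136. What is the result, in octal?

Add column by column in base 8, right to left:
  5+6 = 3 carry 1
  3+3+1 = 7
  7+1 = 0 carry 1
  5+0+1 = 6
  7+3 = 2 carry 1
  1+4+1 = 6
  0+5 = 5
  7+3 = 2 carry 1
  2+7+1 = 2 carry 1
  6+4+1 = 3 carry 1
  1+1+1 = 3

0o33225626073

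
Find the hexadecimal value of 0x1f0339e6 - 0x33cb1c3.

Subtract column by column in base 16:
  6-3 → 3
  e-c → 2
  9-1 → 8
  3-b → 8 (borrow)
  3-c-1 → 6 (borrow)
  0-3-1 → c (borrow)
  f-3-1 → b
  1-0 → 1

0x1bc68823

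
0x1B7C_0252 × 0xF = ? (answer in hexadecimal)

Multiply each base-16 digit by 15, carrying:
  2×15 = 30 → write E carry 1
  5×15+1 = 76 → write C carry 4
  2×15+4 = 34 → write 2 carry 2
  0×15+2 = 2 → write 2
  C×15 = 180 → write 4 carry 11
  7×15+11 = 116 → write 4 carry 7
  B×15+7 = 172 → write C carry 10
  1×15+10 = 25 → write 9 carry 1
  remaining carry: 1

0x19C4422CE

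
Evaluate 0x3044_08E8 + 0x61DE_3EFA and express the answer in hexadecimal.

Add column by column in base 16, right to left:
  8+A = 2 carry 1
  E+F+1 = E carry 1
  8+E+1 = 7 carry 1
  0+3+1 = 4
  4+E = 2 carry 1
  4+D+1 = 2 carry 1
  0+1+1 = 2
  3+6 = 9

0x922247E2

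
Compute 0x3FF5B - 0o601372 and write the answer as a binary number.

0b1111110001100001

0x3FF5B = 0b111111111101011011 in binary.
0o601372 = 0b110000001011111010 in binary.
Subtract column by column in base 2:
  1-0 → 1
  1-1 → 0
  0-0 → 0
  1-1 → 0
  1-1 → 0
  0-1 → 1 (borrow)
  1-1-1 → 1 (borrow)
  0-1-1 → 0 (borrow)
  1-0-1 → 0
  1-1 → 0
  1-0 → 1
  1-0 → 1
  1-0 → 1
  1-0 → 1
  1-0 → 1
  1-0 → 1
  1-1 → 0
  1-1 → 0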